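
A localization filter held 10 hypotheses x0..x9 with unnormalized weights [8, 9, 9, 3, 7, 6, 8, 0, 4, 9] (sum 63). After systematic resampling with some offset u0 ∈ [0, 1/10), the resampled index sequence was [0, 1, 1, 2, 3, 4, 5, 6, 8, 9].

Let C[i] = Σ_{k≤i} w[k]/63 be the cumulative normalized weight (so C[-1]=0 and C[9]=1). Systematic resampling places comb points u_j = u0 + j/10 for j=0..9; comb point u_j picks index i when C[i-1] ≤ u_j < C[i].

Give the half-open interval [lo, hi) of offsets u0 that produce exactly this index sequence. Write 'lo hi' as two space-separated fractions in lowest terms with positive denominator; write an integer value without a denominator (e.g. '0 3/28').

C = [8/63, 17/63, 26/63, 29/63, 4/7, 2/3, 50/63, 50/63, 6/7, 1]
j=0 picked index 0: u0 ∈ [0, 8/63)
j=1 picked index 1: u0 ∈ [17/630, 107/630)
j=2 picked index 1: u0 ∈ [-23/315, 22/315)
j=3 picked index 2: u0 ∈ [-19/630, 71/630)
j=4 picked index 3: u0 ∈ [4/315, 19/315)
j=5 picked index 4: u0 ∈ [-5/126, 1/14)
j=6 picked index 5: u0 ∈ [-1/35, 1/15)
j=7 picked index 6: u0 ∈ [-1/30, 59/630)
j=8 picked index 8: u0 ∈ [-2/315, 2/35)
j=9 picked index 9: u0 ∈ [-3/70, 1/10)
intersection: [17/630, 2/35)

17/630 2/35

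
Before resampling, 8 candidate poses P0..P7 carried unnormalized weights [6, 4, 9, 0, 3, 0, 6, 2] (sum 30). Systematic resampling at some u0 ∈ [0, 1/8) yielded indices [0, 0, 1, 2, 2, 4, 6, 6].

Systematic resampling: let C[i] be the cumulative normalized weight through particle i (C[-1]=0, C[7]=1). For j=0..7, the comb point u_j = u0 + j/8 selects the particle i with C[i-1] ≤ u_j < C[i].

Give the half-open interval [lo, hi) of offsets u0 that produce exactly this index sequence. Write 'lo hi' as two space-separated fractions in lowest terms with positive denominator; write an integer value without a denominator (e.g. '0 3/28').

C = [1/5, 1/3, 19/30, 19/30, 11/15, 11/15, 14/15, 1]
j=0 picked index 0: u0 ∈ [0, 1/5)
j=1 picked index 0: u0 ∈ [-1/8, 3/40)
j=2 picked index 1: u0 ∈ [-1/20, 1/12)
j=3 picked index 2: u0 ∈ [-1/24, 31/120)
j=4 picked index 2: u0 ∈ [-1/6, 2/15)
j=5 picked index 4: u0 ∈ [1/120, 13/120)
j=6 picked index 6: u0 ∈ [-1/60, 11/60)
j=7 picked index 6: u0 ∈ [-17/120, 7/120)
intersection: [1/120, 7/120)

1/120 7/120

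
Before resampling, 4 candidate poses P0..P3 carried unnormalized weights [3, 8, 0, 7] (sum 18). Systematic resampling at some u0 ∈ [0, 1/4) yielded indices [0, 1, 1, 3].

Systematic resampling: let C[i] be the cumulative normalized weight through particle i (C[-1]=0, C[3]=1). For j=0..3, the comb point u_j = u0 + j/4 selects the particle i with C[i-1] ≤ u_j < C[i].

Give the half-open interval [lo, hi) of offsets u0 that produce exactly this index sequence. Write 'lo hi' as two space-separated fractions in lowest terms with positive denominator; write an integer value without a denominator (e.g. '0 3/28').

C = [1/6, 11/18, 11/18, 1]
j=0 picked index 0: u0 ∈ [0, 1/6)
j=1 picked index 1: u0 ∈ [-1/12, 13/36)
j=2 picked index 1: u0 ∈ [-1/3, 1/9)
j=3 picked index 3: u0 ∈ [-5/36, 1/4)
intersection: [0, 1/9)

0 1/9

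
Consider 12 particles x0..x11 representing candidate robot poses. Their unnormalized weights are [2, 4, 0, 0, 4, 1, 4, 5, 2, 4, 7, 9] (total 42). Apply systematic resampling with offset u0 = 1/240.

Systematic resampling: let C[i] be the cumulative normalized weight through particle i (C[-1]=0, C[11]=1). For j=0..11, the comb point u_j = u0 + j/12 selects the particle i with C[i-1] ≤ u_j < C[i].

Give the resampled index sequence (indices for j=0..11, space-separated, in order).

C = [1/21, 1/7, 1/7, 1/7, 5/21, 11/42, 5/14, 10/21, 11/21, 13/21, 11/14, 1]
j=0: u_0=1/240 ∈ [0, 1/21) → index 0
j=1: u_1=7/80 ∈ [1/21, 1/7) → index 1
j=2: u_2=41/240 ∈ [1/7, 5/21) → index 4
j=3: u_3=61/240 ∈ [5/21, 11/42) → index 5
j=4: u_4=27/80 ∈ [11/42, 5/14) → index 6
j=5: u_5=101/240 ∈ [5/14, 10/21) → index 7
j=6: u_6=121/240 ∈ [10/21, 11/21) → index 8
j=7: u_7=47/80 ∈ [11/21, 13/21) → index 9
j=8: u_8=161/240 ∈ [13/21, 11/14) → index 10
j=9: u_9=181/240 ∈ [13/21, 11/14) → index 10
j=10: u_10=67/80 ∈ [11/14, 1) → index 11
j=11: u_11=221/240 ∈ [11/14, 1) → index 11

0 1 4 5 6 7 8 9 10 10 11 11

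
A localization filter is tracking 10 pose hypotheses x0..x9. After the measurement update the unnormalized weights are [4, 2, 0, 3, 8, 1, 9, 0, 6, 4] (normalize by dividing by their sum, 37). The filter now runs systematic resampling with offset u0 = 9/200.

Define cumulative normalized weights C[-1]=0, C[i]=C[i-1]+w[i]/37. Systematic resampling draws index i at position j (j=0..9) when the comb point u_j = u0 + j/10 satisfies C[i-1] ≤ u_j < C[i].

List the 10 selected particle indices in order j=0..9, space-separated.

C = [4/37, 6/37, 6/37, 9/37, 17/37, 18/37, 27/37, 27/37, 33/37, 1]
j=0: u_0=9/200 ∈ [0, 4/37) → index 0
j=1: u_1=29/200 ∈ [4/37, 6/37) → index 1
j=2: u_2=49/200 ∈ [9/37, 17/37) → index 4
j=3: u_3=69/200 ∈ [9/37, 17/37) → index 4
j=4: u_4=89/200 ∈ [9/37, 17/37) → index 4
j=5: u_5=109/200 ∈ [18/37, 27/37) → index 6
j=6: u_6=129/200 ∈ [18/37, 27/37) → index 6
j=7: u_7=149/200 ∈ [27/37, 33/37) → index 8
j=8: u_8=169/200 ∈ [27/37, 33/37) → index 8
j=9: u_9=189/200 ∈ [33/37, 1) → index 9

0 1 4 4 4 6 6 8 8 9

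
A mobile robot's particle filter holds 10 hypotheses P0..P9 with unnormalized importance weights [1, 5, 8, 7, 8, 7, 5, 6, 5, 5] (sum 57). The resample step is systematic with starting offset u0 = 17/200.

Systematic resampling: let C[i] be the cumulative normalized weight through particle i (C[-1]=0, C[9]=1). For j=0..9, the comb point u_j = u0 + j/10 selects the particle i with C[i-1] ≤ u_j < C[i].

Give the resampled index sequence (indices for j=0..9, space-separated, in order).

C = [1/57, 2/19, 14/57, 7/19, 29/57, 12/19, 41/57, 47/57, 52/57, 1]
j=0: u_0=17/200 ∈ [1/57, 2/19) → index 1
j=1: u_1=37/200 ∈ [2/19, 14/57) → index 2
j=2: u_2=57/200 ∈ [14/57, 7/19) → index 3
j=3: u_3=77/200 ∈ [7/19, 29/57) → index 4
j=4: u_4=97/200 ∈ [7/19, 29/57) → index 4
j=5: u_5=117/200 ∈ [29/57, 12/19) → index 5
j=6: u_6=137/200 ∈ [12/19, 41/57) → index 6
j=7: u_7=157/200 ∈ [41/57, 47/57) → index 7
j=8: u_8=177/200 ∈ [47/57, 52/57) → index 8
j=9: u_9=197/200 ∈ [52/57, 1) → index 9

1 2 3 4 4 5 6 7 8 9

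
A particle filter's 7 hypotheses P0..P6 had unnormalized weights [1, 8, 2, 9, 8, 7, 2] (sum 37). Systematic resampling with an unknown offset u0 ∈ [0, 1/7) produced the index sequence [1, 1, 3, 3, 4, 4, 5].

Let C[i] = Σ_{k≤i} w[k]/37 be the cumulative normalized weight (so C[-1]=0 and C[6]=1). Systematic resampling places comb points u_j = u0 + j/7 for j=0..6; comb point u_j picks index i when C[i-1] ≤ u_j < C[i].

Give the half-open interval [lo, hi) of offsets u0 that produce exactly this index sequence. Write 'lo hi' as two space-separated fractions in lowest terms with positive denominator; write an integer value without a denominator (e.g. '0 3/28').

C = [1/37, 9/37, 11/37, 20/37, 28/37, 35/37, 1]
j=0 picked index 1: u0 ∈ [1/37, 9/37)
j=1 picked index 1: u0 ∈ [-30/259, 26/259)
j=2 picked index 3: u0 ∈ [3/259, 66/259)
j=3 picked index 3: u0 ∈ [-34/259, 29/259)
j=4 picked index 4: u0 ∈ [-8/259, 48/259)
j=5 picked index 4: u0 ∈ [-45/259, 11/259)
j=6 picked index 5: u0 ∈ [-26/259, 23/259)
intersection: [1/37, 11/259)

1/37 11/259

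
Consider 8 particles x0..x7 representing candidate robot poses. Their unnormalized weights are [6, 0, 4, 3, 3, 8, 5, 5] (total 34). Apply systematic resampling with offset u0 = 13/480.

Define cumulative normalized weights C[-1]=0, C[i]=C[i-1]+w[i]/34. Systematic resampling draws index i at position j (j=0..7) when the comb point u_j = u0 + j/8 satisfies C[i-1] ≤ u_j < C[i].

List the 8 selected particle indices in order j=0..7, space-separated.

C = [3/17, 3/17, 5/17, 13/34, 8/17, 12/17, 29/34, 1]
j=0: u_0=13/480 ∈ [0, 3/17) → index 0
j=1: u_1=73/480 ∈ [0, 3/17) → index 0
j=2: u_2=133/480 ∈ [3/17, 5/17) → index 2
j=3: u_3=193/480 ∈ [13/34, 8/17) → index 4
j=4: u_4=253/480 ∈ [8/17, 12/17) → index 5
j=5: u_5=313/480 ∈ [8/17, 12/17) → index 5
j=6: u_6=373/480 ∈ [12/17, 29/34) → index 6
j=7: u_7=433/480 ∈ [29/34, 1) → index 7

0 0 2 4 5 5 6 7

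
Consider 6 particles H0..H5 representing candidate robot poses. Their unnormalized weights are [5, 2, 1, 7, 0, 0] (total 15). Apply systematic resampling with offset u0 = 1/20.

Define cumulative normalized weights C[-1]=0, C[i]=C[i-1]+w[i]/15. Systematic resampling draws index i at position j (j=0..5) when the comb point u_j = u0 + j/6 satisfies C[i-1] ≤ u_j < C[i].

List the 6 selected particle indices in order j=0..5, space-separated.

C = [1/3, 7/15, 8/15, 1, 1, 1]
j=0: u_0=1/20 ∈ [0, 1/3) → index 0
j=1: u_1=13/60 ∈ [0, 1/3) → index 0
j=2: u_2=23/60 ∈ [1/3, 7/15) → index 1
j=3: u_3=11/20 ∈ [8/15, 1) → index 3
j=4: u_4=43/60 ∈ [8/15, 1) → index 3
j=5: u_5=53/60 ∈ [8/15, 1) → index 3

0 0 1 3 3 3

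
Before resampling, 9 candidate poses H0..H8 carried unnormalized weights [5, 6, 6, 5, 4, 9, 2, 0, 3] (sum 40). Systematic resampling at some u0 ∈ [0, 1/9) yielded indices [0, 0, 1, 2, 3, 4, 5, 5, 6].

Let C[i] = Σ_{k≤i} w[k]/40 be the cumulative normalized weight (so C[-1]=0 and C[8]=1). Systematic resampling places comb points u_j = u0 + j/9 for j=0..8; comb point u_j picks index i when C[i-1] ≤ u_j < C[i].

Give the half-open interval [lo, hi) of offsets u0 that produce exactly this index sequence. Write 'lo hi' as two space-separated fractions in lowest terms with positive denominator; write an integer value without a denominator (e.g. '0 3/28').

C = [1/8, 11/40, 17/40, 11/20, 13/20, 7/8, 37/40, 37/40, 1]
j=0 picked index 0: u0 ∈ [0, 1/8)
j=1 picked index 0: u0 ∈ [-1/9, 1/72)
j=2 picked index 1: u0 ∈ [-7/72, 19/360)
j=3 picked index 2: u0 ∈ [-7/120, 11/120)
j=4 picked index 3: u0 ∈ [-7/360, 19/180)
j=5 picked index 4: u0 ∈ [-1/180, 17/180)
j=6 picked index 5: u0 ∈ [-1/60, 5/24)
j=7 picked index 5: u0 ∈ [-23/180, 7/72)
j=8 picked index 6: u0 ∈ [-1/72, 13/360)
intersection: [0, 1/72)

0 1/72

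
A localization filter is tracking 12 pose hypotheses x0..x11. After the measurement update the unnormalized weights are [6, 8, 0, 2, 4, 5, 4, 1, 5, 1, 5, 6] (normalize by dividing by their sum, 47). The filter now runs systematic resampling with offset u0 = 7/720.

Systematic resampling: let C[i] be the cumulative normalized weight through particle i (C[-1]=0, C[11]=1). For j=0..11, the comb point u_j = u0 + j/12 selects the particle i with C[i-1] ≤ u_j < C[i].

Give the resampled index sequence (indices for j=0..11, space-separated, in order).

C = [6/47, 14/47, 14/47, 16/47, 20/47, 25/47, 29/47, 30/47, 35/47, 36/47, 41/47, 1]
j=0: u_0=7/720 ∈ [0, 6/47) → index 0
j=1: u_1=67/720 ∈ [0, 6/47) → index 0
j=2: u_2=127/720 ∈ [6/47, 14/47) → index 1
j=3: u_3=187/720 ∈ [6/47, 14/47) → index 1
j=4: u_4=247/720 ∈ [16/47, 20/47) → index 4
j=5: u_5=307/720 ∈ [20/47, 25/47) → index 5
j=6: u_6=367/720 ∈ [20/47, 25/47) → index 5
j=7: u_7=427/720 ∈ [25/47, 29/47) → index 6
j=8: u_8=487/720 ∈ [30/47, 35/47) → index 8
j=9: u_9=547/720 ∈ [35/47, 36/47) → index 9
j=10: u_10=607/720 ∈ [36/47, 41/47) → index 10
j=11: u_11=667/720 ∈ [41/47, 1) → index 11

0 0 1 1 4 5 5 6 8 9 10 11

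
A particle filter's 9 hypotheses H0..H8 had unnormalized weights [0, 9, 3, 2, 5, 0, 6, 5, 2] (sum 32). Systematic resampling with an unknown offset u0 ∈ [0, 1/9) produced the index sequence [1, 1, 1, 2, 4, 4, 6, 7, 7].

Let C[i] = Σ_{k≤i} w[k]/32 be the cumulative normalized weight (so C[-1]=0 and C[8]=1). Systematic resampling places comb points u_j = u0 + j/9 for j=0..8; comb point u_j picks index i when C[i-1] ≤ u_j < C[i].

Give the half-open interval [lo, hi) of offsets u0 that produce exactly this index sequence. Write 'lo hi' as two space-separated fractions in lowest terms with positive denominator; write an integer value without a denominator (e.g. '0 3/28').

C = [0, 9/32, 3/8, 7/16, 19/32, 19/32, 25/32, 15/16, 1]
j=0 picked index 1: u0 ∈ [0, 9/32)
j=1 picked index 1: u0 ∈ [-1/9, 49/288)
j=2 picked index 1: u0 ∈ [-2/9, 17/288)
j=3 picked index 2: u0 ∈ [-5/96, 1/24)
j=4 picked index 4: u0 ∈ [-1/144, 43/288)
j=5 picked index 4: u0 ∈ [-17/144, 11/288)
j=6 picked index 6: u0 ∈ [-7/96, 11/96)
j=7 picked index 7: u0 ∈ [1/288, 23/144)
j=8 picked index 7: u0 ∈ [-31/288, 7/144)
intersection: [1/288, 11/288)

1/288 11/288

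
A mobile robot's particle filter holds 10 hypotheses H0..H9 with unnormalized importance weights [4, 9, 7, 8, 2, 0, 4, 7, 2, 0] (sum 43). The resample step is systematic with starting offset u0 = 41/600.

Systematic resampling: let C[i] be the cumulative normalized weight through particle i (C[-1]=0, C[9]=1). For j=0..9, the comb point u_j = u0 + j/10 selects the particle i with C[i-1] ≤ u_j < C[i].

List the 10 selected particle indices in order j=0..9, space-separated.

C = [4/43, 13/43, 20/43, 28/43, 30/43, 30/43, 34/43, 41/43, 1, 1]
j=0: u_0=41/600 ∈ [0, 4/43) → index 0
j=1: u_1=101/600 ∈ [4/43, 13/43) → index 1
j=2: u_2=161/600 ∈ [4/43, 13/43) → index 1
j=3: u_3=221/600 ∈ [13/43, 20/43) → index 2
j=4: u_4=281/600 ∈ [20/43, 28/43) → index 3
j=5: u_5=341/600 ∈ [20/43, 28/43) → index 3
j=6: u_6=401/600 ∈ [28/43, 30/43) → index 4
j=7: u_7=461/600 ∈ [30/43, 34/43) → index 6
j=8: u_8=521/600 ∈ [34/43, 41/43) → index 7
j=9: u_9=581/600 ∈ [41/43, 1) → index 8

0 1 1 2 3 3 4 6 7 8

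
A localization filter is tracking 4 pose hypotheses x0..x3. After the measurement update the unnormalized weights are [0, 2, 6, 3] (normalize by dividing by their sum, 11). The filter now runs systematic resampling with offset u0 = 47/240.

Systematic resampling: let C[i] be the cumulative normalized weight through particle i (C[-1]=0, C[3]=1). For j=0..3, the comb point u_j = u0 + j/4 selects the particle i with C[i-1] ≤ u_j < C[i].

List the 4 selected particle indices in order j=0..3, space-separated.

C = [0, 2/11, 8/11, 1]
j=0: u_0=47/240 ∈ [2/11, 8/11) → index 2
j=1: u_1=107/240 ∈ [2/11, 8/11) → index 2
j=2: u_2=167/240 ∈ [2/11, 8/11) → index 2
j=3: u_3=227/240 ∈ [8/11, 1) → index 3

2 2 2 3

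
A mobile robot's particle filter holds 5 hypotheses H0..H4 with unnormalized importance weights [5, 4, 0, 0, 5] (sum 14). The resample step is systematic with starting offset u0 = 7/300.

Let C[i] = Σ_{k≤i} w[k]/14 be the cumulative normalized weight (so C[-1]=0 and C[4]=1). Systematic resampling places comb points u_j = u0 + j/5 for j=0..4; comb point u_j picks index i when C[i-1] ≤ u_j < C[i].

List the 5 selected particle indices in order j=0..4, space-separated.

0 0 1 1 4

C = [5/14, 9/14, 9/14, 9/14, 1]
j=0: u_0=7/300 ∈ [0, 5/14) → index 0
j=1: u_1=67/300 ∈ [0, 5/14) → index 0
j=2: u_2=127/300 ∈ [5/14, 9/14) → index 1
j=3: u_3=187/300 ∈ [5/14, 9/14) → index 1
j=4: u_4=247/300 ∈ [9/14, 1) → index 4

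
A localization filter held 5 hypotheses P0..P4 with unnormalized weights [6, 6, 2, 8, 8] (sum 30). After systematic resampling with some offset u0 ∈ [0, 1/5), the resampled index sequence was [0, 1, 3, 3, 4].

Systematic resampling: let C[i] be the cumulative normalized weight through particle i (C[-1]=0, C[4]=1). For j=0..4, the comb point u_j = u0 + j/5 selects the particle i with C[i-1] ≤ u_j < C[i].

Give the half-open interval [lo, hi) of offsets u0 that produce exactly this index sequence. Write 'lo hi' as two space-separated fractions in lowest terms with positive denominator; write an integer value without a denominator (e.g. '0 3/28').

1/15 2/15

C = [1/5, 2/5, 7/15, 11/15, 1]
j=0 picked index 0: u0 ∈ [0, 1/5)
j=1 picked index 1: u0 ∈ [0, 1/5)
j=2 picked index 3: u0 ∈ [1/15, 1/3)
j=3 picked index 3: u0 ∈ [-2/15, 2/15)
j=4 picked index 4: u0 ∈ [-1/15, 1/5)
intersection: [1/15, 2/15)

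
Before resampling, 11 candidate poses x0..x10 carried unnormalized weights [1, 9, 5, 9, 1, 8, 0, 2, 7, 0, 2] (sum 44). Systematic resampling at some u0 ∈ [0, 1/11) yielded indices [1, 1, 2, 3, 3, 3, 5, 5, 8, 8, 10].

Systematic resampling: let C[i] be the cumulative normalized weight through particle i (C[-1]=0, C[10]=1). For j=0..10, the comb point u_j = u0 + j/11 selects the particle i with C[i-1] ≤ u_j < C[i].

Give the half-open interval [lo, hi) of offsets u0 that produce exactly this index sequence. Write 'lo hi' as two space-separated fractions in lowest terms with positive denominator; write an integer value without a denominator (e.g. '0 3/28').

3/44 1/11

C = [1/44, 5/22, 15/44, 6/11, 25/44, 3/4, 3/4, 35/44, 21/22, 21/22, 1]
j=0 picked index 1: u0 ∈ [1/44, 5/22)
j=1 picked index 1: u0 ∈ [-3/44, 3/22)
j=2 picked index 2: u0 ∈ [1/22, 7/44)
j=3 picked index 3: u0 ∈ [3/44, 3/11)
j=4 picked index 3: u0 ∈ [-1/44, 2/11)
j=5 picked index 3: u0 ∈ [-5/44, 1/11)
j=6 picked index 5: u0 ∈ [1/44, 9/44)
j=7 picked index 5: u0 ∈ [-3/44, 5/44)
j=8 picked index 8: u0 ∈ [3/44, 5/22)
j=9 picked index 8: u0 ∈ [-1/44, 3/22)
j=10 picked index 10: u0 ∈ [1/22, 1/11)
intersection: [3/44, 1/11)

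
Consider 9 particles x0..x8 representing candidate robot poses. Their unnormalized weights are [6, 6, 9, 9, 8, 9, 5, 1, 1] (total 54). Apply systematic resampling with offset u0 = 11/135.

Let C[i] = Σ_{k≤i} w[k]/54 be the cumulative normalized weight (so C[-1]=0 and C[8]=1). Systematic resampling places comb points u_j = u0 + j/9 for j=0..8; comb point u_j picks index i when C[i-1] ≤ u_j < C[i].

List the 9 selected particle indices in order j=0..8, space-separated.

0 1 2 3 3 4 5 5 7

C = [1/9, 2/9, 7/18, 5/9, 19/27, 47/54, 26/27, 53/54, 1]
j=0: u_0=11/135 ∈ [0, 1/9) → index 0
j=1: u_1=26/135 ∈ [1/9, 2/9) → index 1
j=2: u_2=41/135 ∈ [2/9, 7/18) → index 2
j=3: u_3=56/135 ∈ [7/18, 5/9) → index 3
j=4: u_4=71/135 ∈ [7/18, 5/9) → index 3
j=5: u_5=86/135 ∈ [5/9, 19/27) → index 4
j=6: u_6=101/135 ∈ [19/27, 47/54) → index 5
j=7: u_7=116/135 ∈ [19/27, 47/54) → index 5
j=8: u_8=131/135 ∈ [26/27, 53/54) → index 7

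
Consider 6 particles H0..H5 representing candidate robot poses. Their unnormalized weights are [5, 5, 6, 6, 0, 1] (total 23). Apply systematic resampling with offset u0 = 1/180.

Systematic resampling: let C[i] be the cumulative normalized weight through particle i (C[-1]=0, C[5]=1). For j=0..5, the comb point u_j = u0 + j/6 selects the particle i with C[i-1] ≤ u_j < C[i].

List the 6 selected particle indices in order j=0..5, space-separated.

0 0 1 2 2 3

C = [5/23, 10/23, 16/23, 22/23, 22/23, 1]
j=0: u_0=1/180 ∈ [0, 5/23) → index 0
j=1: u_1=31/180 ∈ [0, 5/23) → index 0
j=2: u_2=61/180 ∈ [5/23, 10/23) → index 1
j=3: u_3=91/180 ∈ [10/23, 16/23) → index 2
j=4: u_4=121/180 ∈ [10/23, 16/23) → index 2
j=5: u_5=151/180 ∈ [16/23, 22/23) → index 3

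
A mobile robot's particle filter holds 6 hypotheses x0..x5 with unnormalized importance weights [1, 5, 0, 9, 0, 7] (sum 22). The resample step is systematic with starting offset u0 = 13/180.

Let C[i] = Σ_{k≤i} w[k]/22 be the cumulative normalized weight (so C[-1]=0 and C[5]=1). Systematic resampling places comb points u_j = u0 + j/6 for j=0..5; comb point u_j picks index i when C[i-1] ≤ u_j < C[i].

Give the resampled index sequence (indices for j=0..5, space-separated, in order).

C = [1/22, 3/11, 3/11, 15/22, 15/22, 1]
j=0: u_0=13/180 ∈ [1/22, 3/11) → index 1
j=1: u_1=43/180 ∈ [1/22, 3/11) → index 1
j=2: u_2=73/180 ∈ [3/11, 15/22) → index 3
j=3: u_3=103/180 ∈ [3/11, 15/22) → index 3
j=4: u_4=133/180 ∈ [15/22, 1) → index 5
j=5: u_5=163/180 ∈ [15/22, 1) → index 5

1 1 3 3 5 5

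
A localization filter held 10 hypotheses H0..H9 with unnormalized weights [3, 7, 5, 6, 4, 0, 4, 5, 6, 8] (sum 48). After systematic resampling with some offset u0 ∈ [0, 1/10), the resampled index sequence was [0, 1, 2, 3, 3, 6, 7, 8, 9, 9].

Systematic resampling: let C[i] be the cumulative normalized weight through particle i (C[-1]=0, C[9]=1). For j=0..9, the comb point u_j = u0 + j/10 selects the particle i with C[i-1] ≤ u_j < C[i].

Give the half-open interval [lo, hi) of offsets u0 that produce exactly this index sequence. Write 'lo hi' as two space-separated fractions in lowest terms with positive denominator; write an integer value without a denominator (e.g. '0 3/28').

1/30 3/80

C = [1/16, 5/24, 5/16, 7/16, 25/48, 25/48, 29/48, 17/24, 5/6, 1]
j=0 picked index 0: u0 ∈ [0, 1/16)
j=1 picked index 1: u0 ∈ [-3/80, 13/120)
j=2 picked index 2: u0 ∈ [1/120, 9/80)
j=3 picked index 3: u0 ∈ [1/80, 11/80)
j=4 picked index 3: u0 ∈ [-7/80, 3/80)
j=5 picked index 6: u0 ∈ [1/48, 5/48)
j=6 picked index 7: u0 ∈ [1/240, 13/120)
j=7 picked index 8: u0 ∈ [1/120, 2/15)
j=8 picked index 9: u0 ∈ [1/30, 1/5)
j=9 picked index 9: u0 ∈ [-1/15, 1/10)
intersection: [1/30, 3/80)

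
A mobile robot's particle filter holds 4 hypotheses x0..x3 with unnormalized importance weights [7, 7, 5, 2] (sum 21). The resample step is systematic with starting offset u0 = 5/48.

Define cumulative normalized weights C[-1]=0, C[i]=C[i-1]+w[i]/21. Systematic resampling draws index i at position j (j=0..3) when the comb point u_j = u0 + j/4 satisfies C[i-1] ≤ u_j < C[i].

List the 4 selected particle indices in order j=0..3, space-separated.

C = [1/3, 2/3, 19/21, 1]
j=0: u_0=5/48 ∈ [0, 1/3) → index 0
j=1: u_1=17/48 ∈ [1/3, 2/3) → index 1
j=2: u_2=29/48 ∈ [1/3, 2/3) → index 1
j=3: u_3=41/48 ∈ [2/3, 19/21) → index 2

0 1 1 2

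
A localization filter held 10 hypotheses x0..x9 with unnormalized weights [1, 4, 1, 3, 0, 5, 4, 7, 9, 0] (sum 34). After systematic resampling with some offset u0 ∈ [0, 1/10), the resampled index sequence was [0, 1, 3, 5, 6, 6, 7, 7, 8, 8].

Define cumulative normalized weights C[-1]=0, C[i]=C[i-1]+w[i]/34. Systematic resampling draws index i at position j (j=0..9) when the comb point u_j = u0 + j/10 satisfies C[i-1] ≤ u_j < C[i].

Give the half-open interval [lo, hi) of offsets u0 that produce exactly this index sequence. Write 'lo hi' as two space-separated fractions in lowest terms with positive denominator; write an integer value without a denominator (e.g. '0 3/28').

1/85 1/34

C = [1/34, 5/34, 3/17, 9/34, 9/34, 7/17, 9/17, 25/34, 1, 1]
j=0 picked index 0: u0 ∈ [0, 1/34)
j=1 picked index 1: u0 ∈ [-6/85, 4/85)
j=2 picked index 3: u0 ∈ [-2/85, 11/170)
j=3 picked index 5: u0 ∈ [-3/85, 19/170)
j=4 picked index 6: u0 ∈ [1/85, 11/85)
j=5 picked index 6: u0 ∈ [-3/34, 1/34)
j=6 picked index 7: u0 ∈ [-6/85, 23/170)
j=7 picked index 7: u0 ∈ [-29/170, 3/85)
j=8 picked index 8: u0 ∈ [-11/170, 1/5)
j=9 picked index 8: u0 ∈ [-14/85, 1/10)
intersection: [1/85, 1/34)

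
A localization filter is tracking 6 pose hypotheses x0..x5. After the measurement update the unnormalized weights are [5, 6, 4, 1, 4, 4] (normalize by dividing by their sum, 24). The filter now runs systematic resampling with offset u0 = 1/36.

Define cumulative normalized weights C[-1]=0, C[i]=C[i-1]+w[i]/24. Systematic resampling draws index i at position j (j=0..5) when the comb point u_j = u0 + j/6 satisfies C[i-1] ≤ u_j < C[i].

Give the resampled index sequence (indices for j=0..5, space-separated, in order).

C = [5/24, 11/24, 5/8, 2/3, 5/6, 1]
j=0: u_0=1/36 ∈ [0, 5/24) → index 0
j=1: u_1=7/36 ∈ [0, 5/24) → index 0
j=2: u_2=13/36 ∈ [5/24, 11/24) → index 1
j=3: u_3=19/36 ∈ [11/24, 5/8) → index 2
j=4: u_4=25/36 ∈ [2/3, 5/6) → index 4
j=5: u_5=31/36 ∈ [5/6, 1) → index 5

0 0 1 2 4 5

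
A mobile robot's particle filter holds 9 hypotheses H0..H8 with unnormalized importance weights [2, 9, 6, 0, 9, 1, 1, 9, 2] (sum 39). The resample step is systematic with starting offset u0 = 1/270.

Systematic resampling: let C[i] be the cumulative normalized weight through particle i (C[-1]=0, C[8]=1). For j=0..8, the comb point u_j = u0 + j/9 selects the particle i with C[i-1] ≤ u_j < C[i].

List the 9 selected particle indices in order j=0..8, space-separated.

0 1 1 2 4 4 5 7 7

C = [2/39, 11/39, 17/39, 17/39, 2/3, 9/13, 28/39, 37/39, 1]
j=0: u_0=1/270 ∈ [0, 2/39) → index 0
j=1: u_1=31/270 ∈ [2/39, 11/39) → index 1
j=2: u_2=61/270 ∈ [2/39, 11/39) → index 1
j=3: u_3=91/270 ∈ [11/39, 17/39) → index 2
j=4: u_4=121/270 ∈ [17/39, 2/3) → index 4
j=5: u_5=151/270 ∈ [17/39, 2/3) → index 4
j=6: u_6=181/270 ∈ [2/3, 9/13) → index 5
j=7: u_7=211/270 ∈ [28/39, 37/39) → index 7
j=8: u_8=241/270 ∈ [28/39, 37/39) → index 7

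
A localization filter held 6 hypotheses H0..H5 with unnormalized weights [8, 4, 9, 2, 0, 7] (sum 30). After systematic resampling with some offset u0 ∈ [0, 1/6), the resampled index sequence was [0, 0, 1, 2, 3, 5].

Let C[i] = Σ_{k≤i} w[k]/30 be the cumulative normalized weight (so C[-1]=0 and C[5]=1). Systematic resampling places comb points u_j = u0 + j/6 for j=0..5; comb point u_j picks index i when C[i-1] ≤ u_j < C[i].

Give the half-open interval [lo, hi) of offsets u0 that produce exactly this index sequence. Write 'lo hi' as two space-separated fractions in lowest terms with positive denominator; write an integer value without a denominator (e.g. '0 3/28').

1/30 1/15

C = [4/15, 2/5, 7/10, 23/30, 23/30, 1]
j=0 picked index 0: u0 ∈ [0, 4/15)
j=1 picked index 0: u0 ∈ [-1/6, 1/10)
j=2 picked index 1: u0 ∈ [-1/15, 1/15)
j=3 picked index 2: u0 ∈ [-1/10, 1/5)
j=4 picked index 3: u0 ∈ [1/30, 1/10)
j=5 picked index 5: u0 ∈ [-1/15, 1/6)
intersection: [1/30, 1/15)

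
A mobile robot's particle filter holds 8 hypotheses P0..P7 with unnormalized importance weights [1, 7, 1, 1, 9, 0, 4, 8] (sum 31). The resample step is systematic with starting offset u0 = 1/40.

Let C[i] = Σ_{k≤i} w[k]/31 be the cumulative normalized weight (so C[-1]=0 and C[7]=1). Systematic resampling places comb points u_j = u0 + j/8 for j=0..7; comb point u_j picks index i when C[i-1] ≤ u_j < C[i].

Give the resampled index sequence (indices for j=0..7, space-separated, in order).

0 1 2 4 4 6 7 7

C = [1/31, 8/31, 9/31, 10/31, 19/31, 19/31, 23/31, 1]
j=0: u_0=1/40 ∈ [0, 1/31) → index 0
j=1: u_1=3/20 ∈ [1/31, 8/31) → index 1
j=2: u_2=11/40 ∈ [8/31, 9/31) → index 2
j=3: u_3=2/5 ∈ [10/31, 19/31) → index 4
j=4: u_4=21/40 ∈ [10/31, 19/31) → index 4
j=5: u_5=13/20 ∈ [19/31, 23/31) → index 6
j=6: u_6=31/40 ∈ [23/31, 1) → index 7
j=7: u_7=9/10 ∈ [23/31, 1) → index 7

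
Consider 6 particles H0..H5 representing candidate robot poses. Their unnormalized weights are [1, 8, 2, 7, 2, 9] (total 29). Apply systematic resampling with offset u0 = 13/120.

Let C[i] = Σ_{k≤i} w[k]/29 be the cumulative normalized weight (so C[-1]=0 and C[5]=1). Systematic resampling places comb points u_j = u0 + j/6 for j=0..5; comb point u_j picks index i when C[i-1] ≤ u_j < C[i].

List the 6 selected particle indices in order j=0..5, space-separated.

C = [1/29, 9/29, 11/29, 18/29, 20/29, 1]
j=0: u_0=13/120 ∈ [1/29, 9/29) → index 1
j=1: u_1=11/40 ∈ [1/29, 9/29) → index 1
j=2: u_2=53/120 ∈ [11/29, 18/29) → index 3
j=3: u_3=73/120 ∈ [11/29, 18/29) → index 3
j=4: u_4=31/40 ∈ [20/29, 1) → index 5
j=5: u_5=113/120 ∈ [20/29, 1) → index 5

1 1 3 3 5 5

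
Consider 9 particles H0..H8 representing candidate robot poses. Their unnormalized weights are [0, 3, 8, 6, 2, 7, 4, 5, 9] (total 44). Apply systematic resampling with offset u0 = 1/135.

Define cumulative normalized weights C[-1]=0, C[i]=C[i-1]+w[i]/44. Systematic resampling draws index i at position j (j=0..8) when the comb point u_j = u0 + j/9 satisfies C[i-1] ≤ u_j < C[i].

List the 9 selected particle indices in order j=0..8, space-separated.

C = [0, 3/44, 1/4, 17/44, 19/44, 13/22, 15/22, 35/44, 1]
j=0: u_0=1/135 ∈ [0, 3/44) → index 1
j=1: u_1=16/135 ∈ [3/44, 1/4) → index 2
j=2: u_2=31/135 ∈ [3/44, 1/4) → index 2
j=3: u_3=46/135 ∈ [1/4, 17/44) → index 3
j=4: u_4=61/135 ∈ [19/44, 13/22) → index 5
j=5: u_5=76/135 ∈ [19/44, 13/22) → index 5
j=6: u_6=91/135 ∈ [13/22, 15/22) → index 6
j=7: u_7=106/135 ∈ [15/22, 35/44) → index 7
j=8: u_8=121/135 ∈ [35/44, 1) → index 8

1 2 2 3 5 5 6 7 8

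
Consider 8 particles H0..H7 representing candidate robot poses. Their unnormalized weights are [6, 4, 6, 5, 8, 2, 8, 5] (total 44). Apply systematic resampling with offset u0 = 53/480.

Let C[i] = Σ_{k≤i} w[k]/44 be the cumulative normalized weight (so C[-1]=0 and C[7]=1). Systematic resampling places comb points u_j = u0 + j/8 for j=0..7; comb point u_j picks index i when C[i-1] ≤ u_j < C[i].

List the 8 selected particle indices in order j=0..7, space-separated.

0 2 2 4 4 6 6 7

C = [3/22, 5/22, 4/11, 21/44, 29/44, 31/44, 39/44, 1]
j=0: u_0=53/480 ∈ [0, 3/22) → index 0
j=1: u_1=113/480 ∈ [5/22, 4/11) → index 2
j=2: u_2=173/480 ∈ [5/22, 4/11) → index 2
j=3: u_3=233/480 ∈ [21/44, 29/44) → index 4
j=4: u_4=293/480 ∈ [21/44, 29/44) → index 4
j=5: u_5=353/480 ∈ [31/44, 39/44) → index 6
j=6: u_6=413/480 ∈ [31/44, 39/44) → index 6
j=7: u_7=473/480 ∈ [39/44, 1) → index 7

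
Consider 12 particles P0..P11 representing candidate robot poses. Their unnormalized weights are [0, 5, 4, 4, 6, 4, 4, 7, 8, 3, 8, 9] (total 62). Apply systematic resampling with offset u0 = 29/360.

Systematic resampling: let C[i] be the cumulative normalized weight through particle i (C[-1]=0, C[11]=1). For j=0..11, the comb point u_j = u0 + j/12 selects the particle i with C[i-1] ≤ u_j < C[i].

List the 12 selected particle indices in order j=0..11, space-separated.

1 3 4 5 6 7 8 8 10 10 11 11

C = [0, 5/62, 9/62, 13/62, 19/62, 23/62, 27/62, 17/31, 21/31, 45/62, 53/62, 1]
j=0: u_0=29/360 ∈ [0, 5/62) → index 1
j=1: u_1=59/360 ∈ [9/62, 13/62) → index 3
j=2: u_2=89/360 ∈ [13/62, 19/62) → index 4
j=3: u_3=119/360 ∈ [19/62, 23/62) → index 5
j=4: u_4=149/360 ∈ [23/62, 27/62) → index 6
j=5: u_5=179/360 ∈ [27/62, 17/31) → index 7
j=6: u_6=209/360 ∈ [17/31, 21/31) → index 8
j=7: u_7=239/360 ∈ [17/31, 21/31) → index 8
j=8: u_8=269/360 ∈ [45/62, 53/62) → index 10
j=9: u_9=299/360 ∈ [45/62, 53/62) → index 10
j=10: u_10=329/360 ∈ [53/62, 1) → index 11
j=11: u_11=359/360 ∈ [53/62, 1) → index 11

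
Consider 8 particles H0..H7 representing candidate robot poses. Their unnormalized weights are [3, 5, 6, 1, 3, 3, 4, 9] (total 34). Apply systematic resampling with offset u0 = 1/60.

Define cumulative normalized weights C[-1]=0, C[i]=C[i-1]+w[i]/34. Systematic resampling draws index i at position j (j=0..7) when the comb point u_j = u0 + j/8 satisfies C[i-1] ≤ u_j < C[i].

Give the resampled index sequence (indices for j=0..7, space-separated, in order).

0 1 2 2 4 6 7 7

C = [3/34, 4/17, 7/17, 15/34, 9/17, 21/34, 25/34, 1]
j=0: u_0=1/60 ∈ [0, 3/34) → index 0
j=1: u_1=17/120 ∈ [3/34, 4/17) → index 1
j=2: u_2=4/15 ∈ [4/17, 7/17) → index 2
j=3: u_3=47/120 ∈ [4/17, 7/17) → index 2
j=4: u_4=31/60 ∈ [15/34, 9/17) → index 4
j=5: u_5=77/120 ∈ [21/34, 25/34) → index 6
j=6: u_6=23/30 ∈ [25/34, 1) → index 7
j=7: u_7=107/120 ∈ [25/34, 1) → index 7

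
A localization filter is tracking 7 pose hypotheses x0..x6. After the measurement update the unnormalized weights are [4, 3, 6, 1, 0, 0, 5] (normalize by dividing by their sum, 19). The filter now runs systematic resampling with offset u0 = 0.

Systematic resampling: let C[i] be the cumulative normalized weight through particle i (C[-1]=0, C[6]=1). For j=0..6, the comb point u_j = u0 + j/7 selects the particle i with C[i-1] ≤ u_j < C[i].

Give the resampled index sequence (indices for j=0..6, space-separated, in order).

0 0 1 2 2 3 6

C = [4/19, 7/19, 13/19, 14/19, 14/19, 14/19, 1]
j=0: u_0=0 ∈ [0, 4/19) → index 0
j=1: u_1=1/7 ∈ [0, 4/19) → index 0
j=2: u_2=2/7 ∈ [4/19, 7/19) → index 1
j=3: u_3=3/7 ∈ [7/19, 13/19) → index 2
j=4: u_4=4/7 ∈ [7/19, 13/19) → index 2
j=5: u_5=5/7 ∈ [13/19, 14/19) → index 3
j=6: u_6=6/7 ∈ [14/19, 1) → index 6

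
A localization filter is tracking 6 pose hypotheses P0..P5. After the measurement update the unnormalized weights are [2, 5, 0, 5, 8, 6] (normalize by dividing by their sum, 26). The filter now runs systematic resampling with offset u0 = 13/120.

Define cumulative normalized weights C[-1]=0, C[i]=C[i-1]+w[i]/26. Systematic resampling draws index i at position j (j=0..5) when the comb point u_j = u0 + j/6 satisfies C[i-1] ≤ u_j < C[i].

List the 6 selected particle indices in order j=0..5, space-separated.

1 3 3 4 5 5

C = [1/13, 7/26, 7/26, 6/13, 10/13, 1]
j=0: u_0=13/120 ∈ [1/13, 7/26) → index 1
j=1: u_1=11/40 ∈ [7/26, 6/13) → index 3
j=2: u_2=53/120 ∈ [7/26, 6/13) → index 3
j=3: u_3=73/120 ∈ [6/13, 10/13) → index 4
j=4: u_4=31/40 ∈ [10/13, 1) → index 5
j=5: u_5=113/120 ∈ [10/13, 1) → index 5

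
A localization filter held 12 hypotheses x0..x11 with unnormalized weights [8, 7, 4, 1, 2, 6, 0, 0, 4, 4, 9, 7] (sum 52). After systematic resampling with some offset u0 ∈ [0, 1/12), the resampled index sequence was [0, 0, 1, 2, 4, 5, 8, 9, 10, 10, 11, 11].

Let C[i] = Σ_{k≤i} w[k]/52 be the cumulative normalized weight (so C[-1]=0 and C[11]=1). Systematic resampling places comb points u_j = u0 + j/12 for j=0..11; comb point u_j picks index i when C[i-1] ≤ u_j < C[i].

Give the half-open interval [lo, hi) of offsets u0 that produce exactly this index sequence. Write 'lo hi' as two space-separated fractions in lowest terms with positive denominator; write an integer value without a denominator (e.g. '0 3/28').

C = [2/13, 15/52, 19/52, 5/13, 11/26, 7/13, 7/13, 7/13, 8/13, 9/13, 45/52, 1]
j=0 picked index 0: u0 ∈ [0, 2/13)
j=1 picked index 0: u0 ∈ [-1/12, 11/156)
j=2 picked index 1: u0 ∈ [-1/78, 19/156)
j=3 picked index 2: u0 ∈ [1/26, 3/26)
j=4 picked index 4: u0 ∈ [2/39, 7/78)
j=5 picked index 5: u0 ∈ [1/156, 19/156)
j=6 picked index 8: u0 ∈ [1/26, 3/26)
j=7 picked index 9: u0 ∈ [5/156, 17/156)
j=8 picked index 10: u0 ∈ [1/39, 31/156)
j=9 picked index 10: u0 ∈ [-3/52, 3/26)
j=10 picked index 11: u0 ∈ [5/156, 1/6)
j=11 picked index 11: u0 ∈ [-2/39, 1/12)
intersection: [2/39, 11/156)

2/39 11/156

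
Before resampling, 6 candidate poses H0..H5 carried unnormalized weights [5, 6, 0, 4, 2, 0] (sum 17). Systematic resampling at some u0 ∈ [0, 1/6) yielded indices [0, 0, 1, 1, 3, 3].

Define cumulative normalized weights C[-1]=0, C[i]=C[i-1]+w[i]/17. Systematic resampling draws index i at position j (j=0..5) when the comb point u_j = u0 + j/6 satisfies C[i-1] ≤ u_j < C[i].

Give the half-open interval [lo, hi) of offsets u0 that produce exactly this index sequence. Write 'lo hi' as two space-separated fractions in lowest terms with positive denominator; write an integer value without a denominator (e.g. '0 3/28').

0 5/102

C = [5/17, 11/17, 11/17, 15/17, 1, 1]
j=0 picked index 0: u0 ∈ [0, 5/17)
j=1 picked index 0: u0 ∈ [-1/6, 13/102)
j=2 picked index 1: u0 ∈ [-2/51, 16/51)
j=3 picked index 1: u0 ∈ [-7/34, 5/34)
j=4 picked index 3: u0 ∈ [-1/51, 11/51)
j=5 picked index 3: u0 ∈ [-19/102, 5/102)
intersection: [0, 5/102)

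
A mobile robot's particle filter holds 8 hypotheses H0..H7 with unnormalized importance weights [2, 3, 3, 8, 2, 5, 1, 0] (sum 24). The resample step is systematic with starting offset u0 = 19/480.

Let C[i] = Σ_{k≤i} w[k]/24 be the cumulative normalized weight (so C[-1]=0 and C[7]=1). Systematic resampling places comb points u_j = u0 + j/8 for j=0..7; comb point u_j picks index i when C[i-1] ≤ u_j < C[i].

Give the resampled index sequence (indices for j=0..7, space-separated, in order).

0 1 2 3 3 3 5 5

C = [1/12, 5/24, 1/3, 2/3, 3/4, 23/24, 1, 1]
j=0: u_0=19/480 ∈ [0, 1/12) → index 0
j=1: u_1=79/480 ∈ [1/12, 5/24) → index 1
j=2: u_2=139/480 ∈ [5/24, 1/3) → index 2
j=3: u_3=199/480 ∈ [1/3, 2/3) → index 3
j=4: u_4=259/480 ∈ [1/3, 2/3) → index 3
j=5: u_5=319/480 ∈ [1/3, 2/3) → index 3
j=6: u_6=379/480 ∈ [3/4, 23/24) → index 5
j=7: u_7=439/480 ∈ [3/4, 23/24) → index 5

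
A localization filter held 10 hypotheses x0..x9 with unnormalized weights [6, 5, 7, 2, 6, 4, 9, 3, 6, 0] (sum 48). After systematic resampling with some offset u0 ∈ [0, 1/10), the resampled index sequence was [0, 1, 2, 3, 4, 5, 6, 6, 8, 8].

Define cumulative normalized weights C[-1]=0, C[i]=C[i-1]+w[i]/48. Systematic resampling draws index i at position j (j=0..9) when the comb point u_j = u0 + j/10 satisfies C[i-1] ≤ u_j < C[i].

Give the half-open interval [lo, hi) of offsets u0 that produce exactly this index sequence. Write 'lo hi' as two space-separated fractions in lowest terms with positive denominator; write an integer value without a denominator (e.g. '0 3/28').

C = [1/8, 11/48, 3/8, 5/12, 13/24, 5/8, 13/16, 7/8, 1, 1]
j=0 picked index 0: u0 ∈ [0, 1/8)
j=1 picked index 1: u0 ∈ [1/40, 31/240)
j=2 picked index 2: u0 ∈ [7/240, 7/40)
j=3 picked index 3: u0 ∈ [3/40, 7/60)
j=4 picked index 4: u0 ∈ [1/60, 17/120)
j=5 picked index 5: u0 ∈ [1/24, 1/8)
j=6 picked index 6: u0 ∈ [1/40, 17/80)
j=7 picked index 6: u0 ∈ [-3/40, 9/80)
j=8 picked index 8: u0 ∈ [3/40, 1/5)
j=9 picked index 8: u0 ∈ [-1/40, 1/10)
intersection: [3/40, 1/10)

3/40 1/10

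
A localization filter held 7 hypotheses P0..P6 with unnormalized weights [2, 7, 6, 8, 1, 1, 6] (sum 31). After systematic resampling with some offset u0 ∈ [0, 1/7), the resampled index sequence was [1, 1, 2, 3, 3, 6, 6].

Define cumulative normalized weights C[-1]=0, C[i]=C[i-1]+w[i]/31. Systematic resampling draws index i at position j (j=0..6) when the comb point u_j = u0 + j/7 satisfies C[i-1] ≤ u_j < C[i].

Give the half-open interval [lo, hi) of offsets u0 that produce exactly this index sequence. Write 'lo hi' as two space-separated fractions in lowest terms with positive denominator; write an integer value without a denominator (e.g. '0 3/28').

20/217 1/7

C = [2/31, 9/31, 15/31, 23/31, 24/31, 25/31, 1]
j=0 picked index 1: u0 ∈ [2/31, 9/31)
j=1 picked index 1: u0 ∈ [-17/217, 32/217)
j=2 picked index 2: u0 ∈ [1/217, 43/217)
j=3 picked index 3: u0 ∈ [12/217, 68/217)
j=4 picked index 3: u0 ∈ [-19/217, 37/217)
j=5 picked index 6: u0 ∈ [20/217, 2/7)
j=6 picked index 6: u0 ∈ [-11/217, 1/7)
intersection: [20/217, 1/7)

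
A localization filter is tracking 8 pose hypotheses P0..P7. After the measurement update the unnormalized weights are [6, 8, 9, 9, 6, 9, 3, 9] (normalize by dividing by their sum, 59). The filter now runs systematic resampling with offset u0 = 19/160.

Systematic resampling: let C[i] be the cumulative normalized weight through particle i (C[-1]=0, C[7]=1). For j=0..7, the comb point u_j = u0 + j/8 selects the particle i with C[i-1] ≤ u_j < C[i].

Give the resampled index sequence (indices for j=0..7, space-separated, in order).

C = [6/59, 14/59, 23/59, 32/59, 38/59, 47/59, 50/59, 1]
j=0: u_0=19/160 ∈ [6/59, 14/59) → index 1
j=1: u_1=39/160 ∈ [14/59, 23/59) → index 2
j=2: u_2=59/160 ∈ [14/59, 23/59) → index 2
j=3: u_3=79/160 ∈ [23/59, 32/59) → index 3
j=4: u_4=99/160 ∈ [32/59, 38/59) → index 4
j=5: u_5=119/160 ∈ [38/59, 47/59) → index 5
j=6: u_6=139/160 ∈ [50/59, 1) → index 7
j=7: u_7=159/160 ∈ [50/59, 1) → index 7

1 2 2 3 4 5 7 7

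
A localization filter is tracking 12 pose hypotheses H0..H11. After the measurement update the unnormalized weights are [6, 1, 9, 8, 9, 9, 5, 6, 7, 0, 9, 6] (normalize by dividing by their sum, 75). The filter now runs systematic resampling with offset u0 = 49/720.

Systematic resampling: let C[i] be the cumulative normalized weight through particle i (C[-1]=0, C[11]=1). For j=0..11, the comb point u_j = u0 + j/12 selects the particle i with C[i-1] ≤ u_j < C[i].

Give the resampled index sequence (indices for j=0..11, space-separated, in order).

C = [2/25, 7/75, 16/75, 8/25, 11/25, 14/25, 47/75, 53/75, 4/5, 4/5, 23/25, 1]
j=0: u_0=49/720 ∈ [0, 2/25) → index 0
j=1: u_1=109/720 ∈ [7/75, 16/75) → index 2
j=2: u_2=169/720 ∈ [16/75, 8/25) → index 3
j=3: u_3=229/720 ∈ [16/75, 8/25) → index 3
j=4: u_4=289/720 ∈ [8/25, 11/25) → index 4
j=5: u_5=349/720 ∈ [11/25, 14/25) → index 5
j=6: u_6=409/720 ∈ [14/25, 47/75) → index 6
j=7: u_7=469/720 ∈ [47/75, 53/75) → index 7
j=8: u_8=529/720 ∈ [53/75, 4/5) → index 8
j=9: u_9=589/720 ∈ [4/5, 23/25) → index 10
j=10: u_10=649/720 ∈ [4/5, 23/25) → index 10
j=11: u_11=709/720 ∈ [23/25, 1) → index 11

0 2 3 3 4 5 6 7 8 10 10 11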